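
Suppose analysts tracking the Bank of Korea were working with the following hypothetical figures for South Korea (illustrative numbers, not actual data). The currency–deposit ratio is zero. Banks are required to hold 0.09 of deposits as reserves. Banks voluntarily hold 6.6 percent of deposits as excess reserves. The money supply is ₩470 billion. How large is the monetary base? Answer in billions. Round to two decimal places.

₩73.32 billion

The money multiplier is m = 1 / (rr + e) = 1 / (0.09 + 0.066) ≈ 6.410256.
MB = M / m = 470 / 6.410256 ≈ 73.32 billion.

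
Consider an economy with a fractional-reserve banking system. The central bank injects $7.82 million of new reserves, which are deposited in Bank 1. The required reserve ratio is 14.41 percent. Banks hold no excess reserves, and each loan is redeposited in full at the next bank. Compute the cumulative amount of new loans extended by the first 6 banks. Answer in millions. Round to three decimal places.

$28.188 million

Bank i lends (1 − rr)^i of the original deposit: Bank 1 lends 7.82·0.8559 ≈ 6.6931, Bank 2 lends 7.82·0.8559² ≈ 5.7287, and so on.
Summing a geometric series: total = 7.82·[0.8559·(1 − 0.8559^6) / (1 − 0.8559)] ≈ 28.1877 million.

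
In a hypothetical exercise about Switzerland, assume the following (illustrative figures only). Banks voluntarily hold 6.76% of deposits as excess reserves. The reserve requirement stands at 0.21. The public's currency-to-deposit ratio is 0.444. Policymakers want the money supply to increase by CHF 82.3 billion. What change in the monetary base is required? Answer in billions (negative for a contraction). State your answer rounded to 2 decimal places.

The money multiplier is m = (1 + c) / (rr + e + c) = (1 + 0.444) / (0.21 + 0.0676 + 0.444) ≈ 2.00111.
ΔMB = ΔM / m = (+82.3) / 2.00111 ≈ 41.1272 billion.

CHF 41.13 billion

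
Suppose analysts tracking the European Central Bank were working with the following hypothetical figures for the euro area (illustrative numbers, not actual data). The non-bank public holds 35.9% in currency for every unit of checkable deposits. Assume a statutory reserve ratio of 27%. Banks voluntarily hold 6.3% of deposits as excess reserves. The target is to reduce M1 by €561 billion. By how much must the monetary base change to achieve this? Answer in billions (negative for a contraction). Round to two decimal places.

-285.66 billion

The money multiplier is m = (1 + c) / (rr + e + c) = (1 + 0.359) / (0.27 + 0.063 + 0.359) ≈ 1.963873.
ΔMB = ΔM / m = (−561) / 1.963873 ≈ -285.66 billion.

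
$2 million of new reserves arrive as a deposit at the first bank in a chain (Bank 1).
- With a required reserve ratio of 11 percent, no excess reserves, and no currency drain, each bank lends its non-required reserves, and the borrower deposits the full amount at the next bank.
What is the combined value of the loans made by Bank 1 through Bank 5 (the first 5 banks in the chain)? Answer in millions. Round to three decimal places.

$7.146 million

Bank i lends (1 − rr)^i of the original deposit: Bank 1 lends 2·0.8900 = 1.7800, Bank 2 lends 2·0.8900² = 1.5842, and so on.
Summing a geometric series: total = 2·[0.8900·(1 − 0.8900^5) / (1 − 0.8900)] ≈ 7.1458 million.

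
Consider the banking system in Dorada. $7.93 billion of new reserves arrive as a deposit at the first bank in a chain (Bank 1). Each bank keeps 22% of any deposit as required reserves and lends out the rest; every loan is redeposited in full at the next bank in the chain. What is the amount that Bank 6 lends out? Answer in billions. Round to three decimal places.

Each bank lends a fraction (1 − rr) = 0.7800 of the deposit it receives, so Bank 6 receives 7.93·0.7800^5 and lends 7.93·0.7800^6 ≈ 1.7858 billion.

$1.786 billion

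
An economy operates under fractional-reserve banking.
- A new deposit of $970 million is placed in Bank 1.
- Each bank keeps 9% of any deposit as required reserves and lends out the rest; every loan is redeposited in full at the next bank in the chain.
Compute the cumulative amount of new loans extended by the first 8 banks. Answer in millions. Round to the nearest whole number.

Bank i lends (1 − rr)^i of the original deposit: Bank 1 lends 970·0.9100 = 882.7000, Bank 2 lends 970·0.9100² = 803.2570, and so on.
Summing a geometric series: total = 970·[0.9100·(1 − 0.9100^8) / (1 − 0.9100)] ≈ 5195.6455 million.

$5196 million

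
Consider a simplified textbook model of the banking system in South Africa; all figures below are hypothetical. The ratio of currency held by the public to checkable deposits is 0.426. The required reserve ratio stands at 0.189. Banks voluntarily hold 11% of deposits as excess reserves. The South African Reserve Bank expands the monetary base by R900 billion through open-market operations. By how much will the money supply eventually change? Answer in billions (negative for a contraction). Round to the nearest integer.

R1770 billion

The money multiplier is m = (1 + c) / (rr + e + c) = (1 + 0.426) / (0.189 + 0.11 + 0.426) ≈ 1.9669.
The purchase adds 900 billion of base, so ΔM = m × ΔMB = 1.9669 × (+900) = 1770.21 billion.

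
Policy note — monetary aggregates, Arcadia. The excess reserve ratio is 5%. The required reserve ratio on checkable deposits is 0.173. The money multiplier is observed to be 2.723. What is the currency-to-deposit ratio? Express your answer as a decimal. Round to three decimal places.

Using m = 2.723. From m = (1 + c)/(c + rr + e), rearranging gives 1 + c = m·(c + rr + e), so c·(1 − m) = m·(rr + e) − 1.
Hence c = [m·(rr + e) − 1]/(1 − m) = [2.723 × (0.173 + 0.05) − 1] / (1 − 2.723) ≈ 0.227958.

0.228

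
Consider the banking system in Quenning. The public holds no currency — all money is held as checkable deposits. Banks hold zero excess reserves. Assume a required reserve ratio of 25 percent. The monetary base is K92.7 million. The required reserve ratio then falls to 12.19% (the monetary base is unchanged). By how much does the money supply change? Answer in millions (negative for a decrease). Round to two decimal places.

K389.66 million

Initially m₁ = 1 / (0.25) = 4, so M₁ = 4 × 92.7 = 370.8 million.
After the change m₂ = 1 / (0.1219) ≈ 8.20345, so M₂ = 8.20345 × 92.7 ≈ 760.4598 million.
ΔM = M₂ − M₁ = 760.4598 − 370.8 = 389.6598 million.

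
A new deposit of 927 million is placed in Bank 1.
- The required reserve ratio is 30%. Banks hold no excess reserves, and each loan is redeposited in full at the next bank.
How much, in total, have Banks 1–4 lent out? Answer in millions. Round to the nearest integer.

Bank i lends (1 − rr)^i of the original deposit: Bank 1 lends 927·0.7000 = 648.9000, Bank 2 lends 927·0.7000² = 454.2300, and so on.
Summing a geometric series: total = 927·[0.7000·(1 − 0.7000^4) / (1 − 0.7000)] = 1643.6637 million.

1644 million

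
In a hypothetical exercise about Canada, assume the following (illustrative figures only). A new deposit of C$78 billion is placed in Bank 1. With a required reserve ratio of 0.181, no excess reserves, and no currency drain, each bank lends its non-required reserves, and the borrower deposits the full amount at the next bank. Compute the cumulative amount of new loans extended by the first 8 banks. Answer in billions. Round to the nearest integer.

Bank i lends (1 − rr)^i of the original deposit: Bank 1 lends 78·0.8190 = 63.8820, Bank 2 lends 78·0.8190² ≈ 52.3194, and so on.
Summing a geometric series: total = 78·[0.8190·(1 − 0.8190^8) / (1 − 0.8190)] ≈ 281.4943 billion.

C$281 billion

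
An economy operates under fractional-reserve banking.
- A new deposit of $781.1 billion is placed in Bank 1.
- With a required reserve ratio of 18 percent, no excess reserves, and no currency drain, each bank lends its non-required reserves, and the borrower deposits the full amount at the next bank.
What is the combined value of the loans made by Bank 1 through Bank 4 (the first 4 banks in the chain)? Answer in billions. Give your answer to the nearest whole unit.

$1950 billion

Bank i lends (1 − rr)^i of the original deposit: Bank 1 lends 781.1·0.8200 = 640.5020, Bank 2 lends 781.1·0.8200² ≈ 525.2116, and so on.
Summing a geometric series: total = 781.1·[0.8200·(1 − 0.8200^4) / (1 − 0.8200)] ≈ 1949.5395 billion.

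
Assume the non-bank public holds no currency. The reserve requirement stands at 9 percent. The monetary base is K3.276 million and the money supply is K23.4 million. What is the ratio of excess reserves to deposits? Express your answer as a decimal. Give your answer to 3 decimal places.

0.050

Using m = M/MB = 23.4/3.276 ≈ 7.142857. Since m = (1 + c)/(c + rr + e), the denominator satisfies c + rr + e = (1 + c)/m = (1 + 0) / 7.142857 ≈ 0.140000.
With c = 0 and rr = 0.09, the ratio of excess reserves to deposits is 0.140000 − 0 − 0.09 = 0.05.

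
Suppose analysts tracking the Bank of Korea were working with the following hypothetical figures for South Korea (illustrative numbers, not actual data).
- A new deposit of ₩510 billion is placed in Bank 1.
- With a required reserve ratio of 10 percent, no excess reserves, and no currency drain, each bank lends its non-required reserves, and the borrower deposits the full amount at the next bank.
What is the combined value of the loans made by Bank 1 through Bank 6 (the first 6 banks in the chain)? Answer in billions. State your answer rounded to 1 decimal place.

₩2150.7 billion

Bank i lends (1 − rr)^i of the original deposit: Bank 1 lends 510·0.9000 = 459.0000, Bank 2 lends 510·0.9000² = 413.1000, and so on.
Summing a geometric series: total = 510·[0.9000·(1 − 0.9000^6) / (1 − 0.9000)] ≈ 2150.6858 billion.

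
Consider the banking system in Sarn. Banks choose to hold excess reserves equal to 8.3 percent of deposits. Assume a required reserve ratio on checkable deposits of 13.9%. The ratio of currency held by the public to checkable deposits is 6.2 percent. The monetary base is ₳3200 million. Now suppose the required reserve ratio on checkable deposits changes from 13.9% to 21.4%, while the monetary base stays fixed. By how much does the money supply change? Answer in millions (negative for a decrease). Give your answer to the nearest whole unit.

-2500 million

Initially m₁ = (1 + 0.062) / (0.139 + 0.083 + 0.062) ≈ 3.73944, so M₁ = 3.73944 × 3200 = 11966.208 million.
After the change m₂ = (1 + 0.062) / (0.214 + 0.083 + 0.062) ≈ 2.95822, so M₂ = 2.95822 × 3200 = 9466.304 million.
ΔM = M₂ − M₁ = 9466.304 − 11966.208 = -2499.904 million.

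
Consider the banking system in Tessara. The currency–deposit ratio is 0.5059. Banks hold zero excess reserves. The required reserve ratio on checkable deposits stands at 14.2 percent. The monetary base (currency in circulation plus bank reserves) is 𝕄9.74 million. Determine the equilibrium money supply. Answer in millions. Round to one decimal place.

The money multiplier is m = (1 + c) / (rr + c) = (1 + 0.5059) / (0.142 + 0.5059) ≈ 2.3243.
So M = m × MB = 2.3243 × 9.74 ≈ 22.6387 million.

𝕄22.6 million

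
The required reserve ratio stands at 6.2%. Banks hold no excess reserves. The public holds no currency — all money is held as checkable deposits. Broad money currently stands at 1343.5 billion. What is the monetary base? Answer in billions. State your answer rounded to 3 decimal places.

With no currency drain and no excess reserves, the money multiplier is m = 1/rr = 1/0.062 ≈ 16.1290323.
The monetary base is MB = M / m = 1343.5 / 16.1290323 ≈ 83.297 billion.

83.297 billion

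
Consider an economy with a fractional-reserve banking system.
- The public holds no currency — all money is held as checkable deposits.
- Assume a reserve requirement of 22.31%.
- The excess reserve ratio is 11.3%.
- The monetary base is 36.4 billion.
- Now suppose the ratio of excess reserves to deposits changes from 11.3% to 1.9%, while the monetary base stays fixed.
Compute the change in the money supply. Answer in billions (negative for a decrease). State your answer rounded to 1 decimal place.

Initially m₁ = 1 / (0.2231 + 0.113) ≈ 2.9753, so M₁ = 2.9753 × 36.4 ≈ 108.3009 billion.
After the change m₂ = 1 / (0.2231 + 0.019) ≈ 4.1305, so M₂ = 4.1305 × 36.4 = 150.3502 billion.
ΔM = M₂ − M₁ = 150.3502 − 108.3009 = 42.0493 billion.

42.0 billion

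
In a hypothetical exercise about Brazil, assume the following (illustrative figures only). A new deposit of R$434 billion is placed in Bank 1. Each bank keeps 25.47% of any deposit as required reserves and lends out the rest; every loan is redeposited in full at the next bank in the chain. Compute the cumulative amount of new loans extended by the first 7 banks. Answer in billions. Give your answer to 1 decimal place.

R$1107.7 billion

Bank i lends (1 − rr)^i of the original deposit: Bank 1 lends 434·0.7453 = 323.4602, Bank 2 lends 434·0.7453² ≈ 241.0749, and so on.
Summing a geometric series: total = 434·[0.7453·(1 − 0.7453^7) / (1 − 0.7453)] ≈ 1107.7434 billion.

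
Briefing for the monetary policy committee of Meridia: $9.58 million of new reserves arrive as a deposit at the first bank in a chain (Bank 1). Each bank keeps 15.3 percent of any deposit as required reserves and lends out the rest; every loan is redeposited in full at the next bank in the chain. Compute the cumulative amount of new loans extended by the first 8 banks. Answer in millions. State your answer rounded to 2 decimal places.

Bank i lends (1 − rr)^i of the original deposit: Bank 1 lends 9.58·0.8470 ≈ 8.1143, Bank 2 lends 9.58·0.8470² ≈ 6.8728, and so on.
Summing a geometric series: total = 9.58·[0.8470·(1 − 0.8470^8) / (1 − 0.8470)] ≈ 38.9860 million.

$38.99 million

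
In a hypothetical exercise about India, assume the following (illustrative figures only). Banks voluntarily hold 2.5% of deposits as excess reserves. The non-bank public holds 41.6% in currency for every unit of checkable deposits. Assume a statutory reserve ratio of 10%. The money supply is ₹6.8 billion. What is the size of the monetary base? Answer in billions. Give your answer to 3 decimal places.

₹2.598 billion

The money multiplier is m = (1 + c) / (rr + e + c) = (1 + 0.416) / (0.1 + 0.025 + 0.416) ≈ 2.61738.
MB = M / m = 6.8 / 2.61738 ≈ 2.598 billion.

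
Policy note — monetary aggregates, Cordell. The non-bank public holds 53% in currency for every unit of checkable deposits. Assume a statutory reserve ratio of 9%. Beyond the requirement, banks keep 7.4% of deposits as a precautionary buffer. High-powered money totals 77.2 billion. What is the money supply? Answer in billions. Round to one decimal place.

The money multiplier is m = (1 + c) / (rr + e + c) = (1 + 0.53) / (0.09 + 0.074 + 0.53) ≈ 2.2046.
So M = m × MB = 2.2046 × 77.2 ≈ 170.1951 billion.

170.2 billion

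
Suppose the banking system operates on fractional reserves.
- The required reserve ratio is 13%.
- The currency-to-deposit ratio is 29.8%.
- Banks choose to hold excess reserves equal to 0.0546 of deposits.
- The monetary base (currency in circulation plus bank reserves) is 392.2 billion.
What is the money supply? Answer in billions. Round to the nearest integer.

The money multiplier is m = (1 + c) / (rr + e + c) = (1 + 0.298) / (0.13 + 0.0546 + 0.298) ≈ 2.6896.
So M = m × MB = 2.6896 × 392.2 ≈ 1054.8611 billion.

1055 billion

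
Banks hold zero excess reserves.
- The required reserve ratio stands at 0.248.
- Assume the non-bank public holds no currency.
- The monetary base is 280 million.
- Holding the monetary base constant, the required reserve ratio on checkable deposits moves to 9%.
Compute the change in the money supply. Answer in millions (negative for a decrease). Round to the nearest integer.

1982 million

Initially m₁ = 1 / (0.248) ≈ 4.0323, so M₁ = 4.0323 × 280 = 1129.044 million.
After the change m₂ = 1 / (0.09) ≈ 11.1111, so M₂ = 11.1111 × 280 = 3111.108 million.
ΔM = M₂ − M₁ = 3111.108 − 1129.044 = 1982.064 million.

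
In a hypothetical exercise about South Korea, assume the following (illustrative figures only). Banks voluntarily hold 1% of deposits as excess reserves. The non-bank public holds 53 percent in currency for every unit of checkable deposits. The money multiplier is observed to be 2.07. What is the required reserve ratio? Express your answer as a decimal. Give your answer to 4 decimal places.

Using m = 2.07. Since m = (1 + c)/(c + rr + e), the denominator satisfies c + rr + e = (1 + c)/m = (1 + 0.53) / 2.07 ≈ 0.739130.
With c = 0.53 and e = 0.01, the required reserve ratio is 0.739130 − 0.53 − 0.01 = 0.19913.

0.1991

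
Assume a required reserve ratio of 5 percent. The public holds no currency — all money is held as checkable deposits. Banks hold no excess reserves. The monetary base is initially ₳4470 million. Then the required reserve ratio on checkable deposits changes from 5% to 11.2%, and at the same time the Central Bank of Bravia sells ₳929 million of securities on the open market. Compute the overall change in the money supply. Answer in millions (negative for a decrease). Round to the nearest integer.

Before: m₁ = 1 / (0.05) = 20, MB₁ = 4470, so M₁ = 20 × 4470 = 89400 million.
After: m₂ = 1 / (0.112) ≈ 8.92857, MB₂ = 4470 − 929 = 3541, so M₂ = 8.92857 × 3541 ≈ 31616.0664 million.
ΔM = M₂ − M₁ = 31616.0664 − 89400 = -57783.9336 million.

-57784 million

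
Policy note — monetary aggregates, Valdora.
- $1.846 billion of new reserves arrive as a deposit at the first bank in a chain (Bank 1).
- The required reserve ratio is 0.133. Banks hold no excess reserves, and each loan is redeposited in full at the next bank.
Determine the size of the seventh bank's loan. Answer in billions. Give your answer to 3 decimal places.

$0.680 billion

Each bank lends a fraction (1 − rr) = 0.8670 of the deposit it receives, so Bank 7 receives 1.846·0.8670^6 and lends 1.846·0.8670^7 ≈ 0.6798 billion.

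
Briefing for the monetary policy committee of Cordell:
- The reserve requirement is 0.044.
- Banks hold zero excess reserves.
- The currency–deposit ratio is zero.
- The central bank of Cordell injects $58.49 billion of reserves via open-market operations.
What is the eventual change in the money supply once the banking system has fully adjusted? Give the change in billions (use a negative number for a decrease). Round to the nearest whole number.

The simple money multiplier is m = 1/rr = 1/0.044 ≈ 22.7273.
An open-market purchase increases the monetary base by 58.49 billion, so ΔM = m × ΔMB = 22.7273 × 58.49 ≈ 1329.3198 billion.

$1329 billion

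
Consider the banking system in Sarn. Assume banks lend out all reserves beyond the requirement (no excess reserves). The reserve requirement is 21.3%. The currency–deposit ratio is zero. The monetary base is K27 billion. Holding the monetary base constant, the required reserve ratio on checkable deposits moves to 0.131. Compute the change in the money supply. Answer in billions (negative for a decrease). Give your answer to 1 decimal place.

Initially m₁ = 1 / (0.213) ≈ 4.6948, so M₁ = 4.6948 × 27 = 126.7596 billion.
After the change m₂ = 1 / (0.131) ≈ 7.6336, so M₂ = 7.6336 × 27 = 206.1072 billion.
ΔM = M₂ − M₁ = 206.1072 − 126.7596 = 79.3476 billion.

K79.3 billion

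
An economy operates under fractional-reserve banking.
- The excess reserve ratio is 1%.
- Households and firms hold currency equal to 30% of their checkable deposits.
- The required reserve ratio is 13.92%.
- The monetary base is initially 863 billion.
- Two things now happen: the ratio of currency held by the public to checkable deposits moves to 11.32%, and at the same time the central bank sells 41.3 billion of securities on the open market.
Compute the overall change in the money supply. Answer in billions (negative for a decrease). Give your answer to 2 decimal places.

Before: m₁ = (1 + 0.3) / (0.1392 + 0.01 + 0.3) ≈ 2.894034, MB₁ = 863, so M₁ = 2.894034 × 863 ≈ 2497.5513 billion.
After: m₂ = (1 + 0.1132) / (0.1392 + 0.01 + 0.1132) ≈ 4.242378, MB₂ = 863 − 41.3 = 821.7, so M₂ = 4.242378 × 821.7 ≈ 3485.962 billion.
ΔM = M₂ − M₁ = 3485.962 − 2497.5513 = 988.4107 billion.

988.41 billion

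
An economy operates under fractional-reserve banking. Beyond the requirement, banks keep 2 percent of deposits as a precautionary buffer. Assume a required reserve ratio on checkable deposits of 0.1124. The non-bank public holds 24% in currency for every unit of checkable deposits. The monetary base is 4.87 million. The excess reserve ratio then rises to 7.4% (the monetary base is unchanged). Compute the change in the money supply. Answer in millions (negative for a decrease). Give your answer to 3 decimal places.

-2.054 million

Initially m₁ = (1 + 0.24) / (0.1124 + 0.02 + 0.24) ≈ 3.32975, so M₁ = 3.32975 × 4.87 ≈ 16.2159 million.
After the change m₂ = (1 + 0.24) / (0.1124 + 0.074 + 0.24) ≈ 2.90807, so M₂ = 2.90807 × 4.87 ≈ 14.1623 million.
ΔM = M₂ − M₁ = 14.1623 − 16.2159 = -2.0536 million.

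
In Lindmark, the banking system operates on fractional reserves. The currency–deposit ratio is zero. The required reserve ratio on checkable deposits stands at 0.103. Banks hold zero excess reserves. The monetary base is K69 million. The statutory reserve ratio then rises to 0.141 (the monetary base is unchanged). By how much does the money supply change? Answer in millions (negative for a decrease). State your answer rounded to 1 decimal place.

Initially m₁ = 1 / (0.103) ≈ 9.7087, so M₁ = 9.7087 × 69 = 669.9003 million.
After the change m₂ = 1 / (0.141) ≈ 7.0922, so M₂ = 7.0922 × 69 = 489.3618 million.
ΔM = M₂ − M₁ = 489.3618 − 669.9003 = -180.5385 million.

-180.5 million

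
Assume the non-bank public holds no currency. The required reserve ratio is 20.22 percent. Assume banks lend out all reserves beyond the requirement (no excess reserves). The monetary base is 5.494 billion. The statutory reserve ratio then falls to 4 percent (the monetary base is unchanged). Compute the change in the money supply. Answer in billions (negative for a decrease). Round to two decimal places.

Initially m₁ = 1 / (0.2022) ≈ 4.9456, so M₁ = 4.9456 × 5.494 ≈ 27.1711 billion.
After the change m₂ = 1 / (0.04) = 25, so M₂ = 25 × 5.494 = 137.35 billion.
ΔM = M₂ − M₁ = 137.35 − 27.1711 = 110.1789 billion.

110.18 billion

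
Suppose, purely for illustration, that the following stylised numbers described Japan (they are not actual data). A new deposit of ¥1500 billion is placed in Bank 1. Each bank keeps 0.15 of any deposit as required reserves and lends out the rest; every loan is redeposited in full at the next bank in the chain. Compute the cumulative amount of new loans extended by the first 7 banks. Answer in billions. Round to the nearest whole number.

¥5775 billion

Bank i lends (1 − rr)^i of the original deposit: Bank 1 lends 1500·0.8500 = 1275.0000, Bank 2 lends 1500·0.8500² = 1083.7500, and so on.
Summing a geometric series: total = 1500·[0.8500·(1 − 0.8500^7) / (1 − 0.8500)] ≈ 5775.0947 billion.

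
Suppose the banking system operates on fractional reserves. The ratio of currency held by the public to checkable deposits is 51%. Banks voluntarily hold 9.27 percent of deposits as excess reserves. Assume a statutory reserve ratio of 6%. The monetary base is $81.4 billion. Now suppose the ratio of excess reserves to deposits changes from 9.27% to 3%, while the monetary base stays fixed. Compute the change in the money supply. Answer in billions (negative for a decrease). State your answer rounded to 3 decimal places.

$19.382 billion

Initially m₁ = (1 + 0.51) / (0.06 + 0.0927 + 0.51) ≈ 2.278557, so M₁ = 2.278557 × 81.4 ≈ 185.4745 billion.
After the change m₂ = (1 + 0.51) / (0.06 + 0.03 + 0.51) ≈ 2.516667, so M₂ = 2.516667 × 81.4 ≈ 204.8567 billion.
ΔM = M₂ − M₁ = 204.8567 − 185.4745 = 19.3822 billion.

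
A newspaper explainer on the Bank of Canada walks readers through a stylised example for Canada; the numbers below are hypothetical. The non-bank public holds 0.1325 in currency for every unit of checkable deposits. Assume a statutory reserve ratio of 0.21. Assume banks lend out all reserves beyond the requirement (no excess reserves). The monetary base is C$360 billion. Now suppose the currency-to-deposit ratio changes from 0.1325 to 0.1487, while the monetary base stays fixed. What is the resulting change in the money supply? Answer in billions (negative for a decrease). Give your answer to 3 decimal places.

-37.502 billion

Initially m₁ = (1 + 0.1325) / (0.21 + 0.1325) ≈ 3.3065693, so M₁ = 3.3065693 × 360 ≈ 1190.3649 billion.
After the change m₂ = (1 + 0.1487) / (0.21 + 0.1487) ≈ 3.2023975, so M₂ = 3.2023975 × 360 = 1152.8631 billion.
ΔM = M₂ − M₁ = 1152.8631 − 1190.3649 = -37.5018 billion.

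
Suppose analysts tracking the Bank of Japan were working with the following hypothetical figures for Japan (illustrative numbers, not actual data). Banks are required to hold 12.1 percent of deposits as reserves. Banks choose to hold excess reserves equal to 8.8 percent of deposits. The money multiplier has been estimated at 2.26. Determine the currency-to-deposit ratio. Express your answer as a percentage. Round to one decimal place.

Using m = 2.26. From m = (1 + c)/(c + rr + e), rearranging gives 1 + c = m·(c + rr + e), so c·(1 − m) = m·(rr + e) − 1.
Hence c = [m·(rr + e) − 1]/(1 − m) = [2.26 × (0.121 + 0.088) − 1] / (1 − 2.26) ≈ 0.418778.

41.9%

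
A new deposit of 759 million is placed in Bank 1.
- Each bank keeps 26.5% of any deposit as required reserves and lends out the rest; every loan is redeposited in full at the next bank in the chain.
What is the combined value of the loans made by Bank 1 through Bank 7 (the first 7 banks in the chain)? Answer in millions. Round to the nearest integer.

1861 million

Bank i lends (1 − rr)^i of the original deposit: Bank 1 lends 759·0.7350 = 557.8650, Bank 2 lends 759·0.7350² ≈ 410.0308, and so on.
Summing a geometric series: total = 759·[0.7350·(1 − 0.7350^7) / (1 − 0.7350)] ≈ 1861.2044 million.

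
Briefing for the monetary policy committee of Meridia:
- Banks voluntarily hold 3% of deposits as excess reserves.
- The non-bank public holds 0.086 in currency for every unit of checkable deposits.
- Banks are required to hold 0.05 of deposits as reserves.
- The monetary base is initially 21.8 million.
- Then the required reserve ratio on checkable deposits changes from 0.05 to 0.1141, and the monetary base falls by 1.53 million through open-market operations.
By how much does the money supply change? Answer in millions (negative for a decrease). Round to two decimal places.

-46.95 million

Before: m₁ = (1 + 0.086) / (0.05 + 0.03 + 0.086) ≈ 6.54217, MB₁ = 21.8, so M₁ = 6.54217 × 21.8 ≈ 142.6193 million.
After: m₂ = (1 + 0.086) / (0.1141 + 0.03 + 0.086) ≈ 4.71969, MB₂ = 21.8 − 1.53 = 20.27, so M₂ = 4.71969 × 20.27 ≈ 95.6681 million.
ΔM = M₂ − M₁ = 95.6681 − 142.6193 = -46.9512 million.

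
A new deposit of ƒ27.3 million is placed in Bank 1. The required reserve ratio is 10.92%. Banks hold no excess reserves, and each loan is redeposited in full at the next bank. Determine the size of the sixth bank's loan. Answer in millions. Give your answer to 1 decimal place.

ƒ13.6 million

Each bank lends a fraction (1 − rr) = 0.8908 of the deposit it receives, so Bank 6 receives 27.3·0.8908^5 and lends 27.3·0.8908^6 ≈ 13.6409 million.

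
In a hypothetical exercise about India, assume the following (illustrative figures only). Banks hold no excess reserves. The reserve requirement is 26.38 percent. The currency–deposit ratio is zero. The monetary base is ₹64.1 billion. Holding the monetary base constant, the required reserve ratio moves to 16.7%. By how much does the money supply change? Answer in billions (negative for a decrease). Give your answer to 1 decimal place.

Initially m₁ = 1 / (0.2638) ≈ 3.7908, so M₁ = 3.7908 × 64.1 ≈ 242.9903 billion.
After the change m₂ = 1 / (0.167) ≈ 5.9880, so M₂ = 5.9880 × 64.1 = 383.8308 billion.
ΔM = M₂ − M₁ = 383.8308 − 242.9903 = 140.8405 billion.

₹140.8 billion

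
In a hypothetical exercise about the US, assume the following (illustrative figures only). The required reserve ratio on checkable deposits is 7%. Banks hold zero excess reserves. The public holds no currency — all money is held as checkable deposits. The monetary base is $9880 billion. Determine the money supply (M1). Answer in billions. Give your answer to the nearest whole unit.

$141143 billion

With no currency drain or excess reserves, the money multiplier is m = 1/rr = 1/0.07 ≈ 14.28571.
Money supply M = m × MB = 14.28571 × 9880 = 141142.8148 billion.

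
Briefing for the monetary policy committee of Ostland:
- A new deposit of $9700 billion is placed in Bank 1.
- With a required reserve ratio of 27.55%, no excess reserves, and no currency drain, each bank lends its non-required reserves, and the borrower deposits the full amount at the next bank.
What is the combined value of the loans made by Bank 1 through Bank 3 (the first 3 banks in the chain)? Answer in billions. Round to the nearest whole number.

Bank i lends (1 − rr)^i of the original deposit: Bank 1 lends 9700·0.7245 = 7027.6500, Bank 2 lends 9700·0.7245² ≈ 5091.5324, and so on.
Summing a geometric series: total = 9700·[0.7245·(1 − 0.7245^3) / (1 − 0.7245)] ≈ 15807.9977 billion.

$15808 billion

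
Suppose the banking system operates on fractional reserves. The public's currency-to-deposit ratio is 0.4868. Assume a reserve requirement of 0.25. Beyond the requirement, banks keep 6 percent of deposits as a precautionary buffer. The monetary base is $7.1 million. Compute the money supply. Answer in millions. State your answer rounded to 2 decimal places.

The money multiplier is m = (1 + c) / (rr + e + c) = (1 + 0.4868) / (0.25 + 0.06 + 0.4868) ≈ 1.8660.
So M = m × MB = 1.8660 × 7.1 = 13.2486 million.

$13.25 million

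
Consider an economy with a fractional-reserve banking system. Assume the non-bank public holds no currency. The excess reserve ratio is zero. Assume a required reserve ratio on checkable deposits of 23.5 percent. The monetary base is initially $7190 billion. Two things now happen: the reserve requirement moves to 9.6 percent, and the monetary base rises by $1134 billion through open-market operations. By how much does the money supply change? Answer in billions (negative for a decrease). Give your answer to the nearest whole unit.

Before: m₁ = 1 / (0.235) ≈ 4.25532, MB₁ = 7190, so M₁ = 4.25532 × 7190 = 30595.7508 billion.
After: m₂ = 1 / (0.096) ≈ 10.41667, MB₂ = 7190 + 1134 = 8324, so M₂ = 10.41667 × 8324 ≈ 86708.3611 billion.
ΔM = M₂ − M₁ = 86708.3611 − 30595.7508 = 56112.6103 billion.

$56113 billion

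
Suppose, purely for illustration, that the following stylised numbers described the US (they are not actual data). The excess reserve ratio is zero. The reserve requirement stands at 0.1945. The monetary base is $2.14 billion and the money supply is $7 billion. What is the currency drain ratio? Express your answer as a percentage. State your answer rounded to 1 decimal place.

Using m = M/MB = 7/2.14 ≈ 3.271028. From m = (1 + c)/(c + rr + e), rearranging gives 1 + c = m·(c + rr + e), so c·(1 − m) = m·(rr + e) − 1.
Hence c = [m·(rr + e) − 1]/(1 − m) = [3.271028 × (0.1945 + 0) − 1] / (1 − 3.271028) ≈ 0.160185.

16.0%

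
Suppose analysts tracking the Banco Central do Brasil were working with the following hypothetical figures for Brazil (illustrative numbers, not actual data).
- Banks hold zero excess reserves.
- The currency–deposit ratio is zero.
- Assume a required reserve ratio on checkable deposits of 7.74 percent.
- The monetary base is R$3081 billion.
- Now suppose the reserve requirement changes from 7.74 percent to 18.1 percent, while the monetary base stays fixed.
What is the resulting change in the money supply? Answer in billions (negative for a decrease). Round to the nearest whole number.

Initially m₁ = 1 / (0.0774) ≈ 12.91990, so M₁ = 12.91990 × 3081 = 39806.2119 billion.
After the change m₂ = 1 / (0.181) ≈ 5.52486, so M₂ = 5.52486 × 3081 ≈ 17022.0937 billion.
ΔM = M₂ − M₁ = 17022.0937 − 39806.2119 = -22784.1182 billion.

-22784 billion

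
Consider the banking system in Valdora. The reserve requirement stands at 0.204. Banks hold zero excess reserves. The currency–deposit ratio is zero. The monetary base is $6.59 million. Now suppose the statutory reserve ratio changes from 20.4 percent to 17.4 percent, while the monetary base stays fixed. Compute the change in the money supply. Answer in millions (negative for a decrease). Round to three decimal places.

Initially m₁ = 1 / (0.204) ≈ 4.90196, so M₁ = 4.90196 × 6.59 ≈ 32.3039 million.
After the change m₂ = 1 / (0.174) ≈ 5.74713, so M₂ = 5.74713 × 6.59 ≈ 37.8736 million.
ΔM = M₂ − M₁ = 37.8736 − 32.3039 = 5.5697 million.

$5.570 million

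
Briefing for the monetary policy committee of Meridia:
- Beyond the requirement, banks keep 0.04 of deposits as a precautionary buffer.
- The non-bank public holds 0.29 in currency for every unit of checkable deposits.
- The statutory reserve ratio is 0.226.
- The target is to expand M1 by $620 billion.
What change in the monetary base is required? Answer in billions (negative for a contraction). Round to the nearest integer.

$267 billion

The money multiplier is m = (1 + c) / (rr + e + c) = (1 + 0.29) / (0.226 + 0.04 + 0.29) ≈ 2.3201.
ΔMB = ΔM / m = (+620) / 2.3201 ≈ 267.2299 billion.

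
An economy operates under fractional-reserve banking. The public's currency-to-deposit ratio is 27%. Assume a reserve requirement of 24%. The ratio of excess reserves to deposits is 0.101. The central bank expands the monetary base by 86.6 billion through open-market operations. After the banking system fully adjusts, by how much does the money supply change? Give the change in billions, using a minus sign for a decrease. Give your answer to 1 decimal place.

180.0 billion

The money multiplier is m = (1 + c) / (rr + e + c) = (1 + 0.27) / (0.24 + 0.101 + 0.27) ≈ 2.0786.
The purchase adds 86.6 billion of base, so ΔM = m × ΔMB = 2.0786 × (+86.6) ≈ 180.0068 billion.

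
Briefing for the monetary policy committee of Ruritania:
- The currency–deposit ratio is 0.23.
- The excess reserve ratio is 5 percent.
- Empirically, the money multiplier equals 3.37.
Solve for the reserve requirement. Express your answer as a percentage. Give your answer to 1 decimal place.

Using m = 3.37. Since m = (1 + c)/(c + rr + e), the denominator satisfies c + rr + e = (1 + c)/m = (1 + 0.23) / 3.37 ≈ 0.364985.
With c = 0.23 and e = 0.05, the reserve requirement is 0.364985 − 0.23 − 0.05 = 0.084985.

8.5%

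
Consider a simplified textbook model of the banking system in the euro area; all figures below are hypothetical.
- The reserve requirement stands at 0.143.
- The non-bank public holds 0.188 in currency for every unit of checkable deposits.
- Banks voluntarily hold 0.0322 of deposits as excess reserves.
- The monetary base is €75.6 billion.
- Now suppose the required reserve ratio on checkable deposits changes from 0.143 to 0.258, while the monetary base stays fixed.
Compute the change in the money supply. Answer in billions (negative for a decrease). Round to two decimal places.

-59.47 billion

Initially m₁ = (1 + 0.188) / (0.143 + 0.0322 + 0.188) ≈ 3.27093, so M₁ = 3.27093 × 75.6 ≈ 247.2823 billion.
After the change m₂ = (1 + 0.188) / (0.258 + 0.0322 + 0.188) ≈ 2.48432, so M₂ = 2.48432 × 75.6 ≈ 187.8146 billion.
ΔM = M₂ − M₁ = 187.8146 − 247.2823 = -59.4677 billion.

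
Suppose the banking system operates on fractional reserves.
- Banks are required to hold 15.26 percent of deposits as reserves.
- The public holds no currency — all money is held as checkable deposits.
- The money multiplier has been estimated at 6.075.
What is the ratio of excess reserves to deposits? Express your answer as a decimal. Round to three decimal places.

Using m = 6.075. Since m = (1 + c)/(c + rr + e), the denominator satisfies c + rr + e = (1 + c)/m = (1 + 0) / 6.075 ≈ 0.164609.
With c = 0 and rr = 0.1526, the ratio of excess reserves to deposits is 0.164609 − 0 − 0.1526 = 0.012009.

0.012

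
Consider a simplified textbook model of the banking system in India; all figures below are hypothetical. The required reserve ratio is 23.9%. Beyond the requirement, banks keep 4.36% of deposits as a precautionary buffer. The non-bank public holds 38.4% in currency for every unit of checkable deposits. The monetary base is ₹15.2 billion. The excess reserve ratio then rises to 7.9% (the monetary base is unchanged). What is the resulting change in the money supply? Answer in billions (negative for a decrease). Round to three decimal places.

-1.591 billion

Initially m₁ = (1 + 0.384) / (0.239 + 0.0436 + 0.384) ≈ 2.076208, so M₁ = 2.076208 × 15.2 ≈ 31.5584 billion.
After the change m₂ = (1 + 0.384) / (0.239 + 0.079 + 0.384) ≈ 1.971510, so M₂ = 1.971510 × 15.2 ≈ 29.967 billion.
ΔM = M₂ − M₁ = 29.967 − 31.5584 = -1.5914 billion.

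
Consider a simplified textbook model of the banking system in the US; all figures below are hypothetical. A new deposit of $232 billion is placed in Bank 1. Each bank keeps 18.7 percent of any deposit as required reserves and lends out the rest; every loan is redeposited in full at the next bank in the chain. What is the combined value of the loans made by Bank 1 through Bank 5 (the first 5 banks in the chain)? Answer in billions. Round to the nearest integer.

Bank i lends (1 − rr)^i of the original deposit: Bank 1 lends 232·0.8130 = 188.6160, Bank 2 lends 232·0.8130² ≈ 153.3448, and so on.
Summing a geometric series: total = 232·[0.8130·(1 − 0.8130^5) / (1 − 0.8130)] ≈ 650.3889 billion.

$650 billion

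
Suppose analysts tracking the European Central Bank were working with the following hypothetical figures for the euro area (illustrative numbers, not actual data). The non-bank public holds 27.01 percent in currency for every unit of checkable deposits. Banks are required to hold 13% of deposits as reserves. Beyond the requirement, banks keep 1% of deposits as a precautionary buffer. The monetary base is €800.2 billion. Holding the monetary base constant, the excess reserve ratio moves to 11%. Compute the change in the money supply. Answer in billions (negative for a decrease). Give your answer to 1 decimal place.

-485.8 billion

Initially m₁ = (1 + 0.2701) / (0.13 + 0.01 + 0.2701) ≈ 3.09705, so M₁ = 3.09705 × 800.2 ≈ 2478.2594 billion.
After the change m₂ = (1 + 0.2701) / (0.13 + 0.11 + 0.2701) ≈ 2.48990, so M₂ = 2.48990 × 800.2 ≈ 1992.418 billion.
ΔM = M₂ − M₁ = 1992.418 − 2478.2594 = -485.8414 billion.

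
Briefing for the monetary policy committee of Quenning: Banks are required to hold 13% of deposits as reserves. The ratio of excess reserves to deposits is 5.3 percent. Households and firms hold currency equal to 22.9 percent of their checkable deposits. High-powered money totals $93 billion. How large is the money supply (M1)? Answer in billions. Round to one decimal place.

$277.4 billion

The money multiplier is m = (1 + c) / (rr + e + c) = (1 + 0.229) / (0.13 + 0.053 + 0.229) ≈ 2.9830.
So M = m × MB = 2.9830 × 93 = 277.419 billion.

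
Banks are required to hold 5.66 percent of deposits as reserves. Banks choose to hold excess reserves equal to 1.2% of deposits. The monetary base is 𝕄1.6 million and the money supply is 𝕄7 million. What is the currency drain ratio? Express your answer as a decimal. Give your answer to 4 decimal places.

Using m = M/MB = 7/1.6 = 4.375000. From m = (1 + c)/(c + rr + e), rearranging gives 1 + c = m·(c + rr + e), so c·(1 − m) = m·(rr + e) − 1.
Hence c = [m·(rr + e) − 1]/(1 − m) = [4.375000 × (0.0566 + 0.012) − 1] / (1 − 4.375000) ≈ 0.207370.

0.2074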